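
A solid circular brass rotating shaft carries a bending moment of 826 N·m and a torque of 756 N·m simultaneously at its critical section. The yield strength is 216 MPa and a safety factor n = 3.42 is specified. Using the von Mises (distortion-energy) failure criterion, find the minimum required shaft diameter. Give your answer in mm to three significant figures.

σ_allow = σ_y/n = 216/3.42 = 63.16 MPa.
For a solid shaft σ_b = 32M/(πd³) and τ = 16T/(πd³), so the von Mises stress is σ' = (16/πd³)·√(4M²+3T²).
√(4M²+3T²) = √(4×(826000)² + 3×(756000)²) = 2.108×10^6 N·mm.
d³ = 16×2.108×10^6/(π×63.16) = 170000 mm³.
d = 55.40 mm.

d = 55.4 mm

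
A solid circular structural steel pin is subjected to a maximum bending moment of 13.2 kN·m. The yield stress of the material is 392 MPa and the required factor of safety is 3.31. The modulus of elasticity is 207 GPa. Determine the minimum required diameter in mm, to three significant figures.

σ_allow = 392/3.31 = 118.4 MPa.
For a solid circular section σ = 32M/(πd³), so d³ = 32M/(π σ_allow) = 32×1.3200×10^7/(π×118.4) = 1.135×10^6 mm³.
d = 104.3 mm.

d = 104 mm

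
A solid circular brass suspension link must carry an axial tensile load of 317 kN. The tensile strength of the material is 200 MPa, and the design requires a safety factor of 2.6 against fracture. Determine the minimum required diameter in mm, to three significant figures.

Allowable stress σ_allow = 200/2.6 = 76.92 MPa.
Required area A = F/σ_allow = 317000/76.92 = 4121 mm².
A = πd²/4 → d = √(4A/π) = 72.44 mm.

d = 72.4 mm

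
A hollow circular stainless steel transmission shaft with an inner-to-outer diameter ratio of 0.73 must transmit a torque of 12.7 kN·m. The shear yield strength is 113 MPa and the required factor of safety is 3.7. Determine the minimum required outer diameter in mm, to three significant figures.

τ_allow = 113/3.7 = 30.54 MPa.
For a hollow shaft τ = 16T/[πd_o³(1−k⁴)] with k = 0.73, so 1−k⁴ = 0.7160.
d_o³ = 16T/[π τ_allow (1−k⁴)] = 16×1.2700×10^7/(π×30.54×0.7160) = 2.958×10^6 mm³.
d_o = 143.5 mm.

d_o = 144 mm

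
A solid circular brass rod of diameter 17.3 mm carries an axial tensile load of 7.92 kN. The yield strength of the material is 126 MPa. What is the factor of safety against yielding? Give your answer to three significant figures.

n = 3.74

A = πd²/4 = 235.1 mm².
σ = F/A = 7920.0/235.1 = 33.69 MPa.
n = 126/33.69 = 3.740.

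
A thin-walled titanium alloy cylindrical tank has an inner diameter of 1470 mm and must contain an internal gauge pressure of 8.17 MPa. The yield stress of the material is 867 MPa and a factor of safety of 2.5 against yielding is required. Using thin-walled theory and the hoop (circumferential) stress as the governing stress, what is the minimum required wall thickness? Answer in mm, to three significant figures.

t = 17.3 mm

σ_allow = 867/2.5 = 346.8 MPa.
Hoop stress σ_h = pD/(2t), so t = pD/(2σ_allow) = 8.17×1470/(2×346.8) = 17.32 mm.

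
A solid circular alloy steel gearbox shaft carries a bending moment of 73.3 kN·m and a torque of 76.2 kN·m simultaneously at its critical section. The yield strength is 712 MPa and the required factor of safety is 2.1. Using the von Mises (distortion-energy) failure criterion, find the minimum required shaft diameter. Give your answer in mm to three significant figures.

σ_allow = σ_y/n = 712/2.1 = 339.0 MPa.
For a solid shaft σ_b = 32M/(πd³) and τ = 16T/(πd³), so the von Mises stress is σ' = (16/πd³)·√(4M²+3T²).
√(4M²+3T²) = √(4×(7.330×10^7)² + 3×(7.620×10^7)²) = 1.973×10^8 N·mm.
d³ = 16×1.973×10^8/(π×339.0) = 2.963×10^6 mm³.
d = 143.6 mm.

d = 144 mm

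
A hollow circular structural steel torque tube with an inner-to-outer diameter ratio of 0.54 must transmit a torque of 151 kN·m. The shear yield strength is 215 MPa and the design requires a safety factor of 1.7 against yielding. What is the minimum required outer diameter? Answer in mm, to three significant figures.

d_o = 188 mm

τ_allow = 215/1.7 = 126.5 MPa.
For a hollow shaft τ = 16T/[πd_o³(1−k⁴)] with k = 0.54, so 1−k⁴ = 0.9150.
d_o³ = 16T/[π τ_allow (1−k⁴)] = 16×1.5100×10^8/(π×126.5×0.9150) = 6.646×10^6 mm³.
d_o = 188.0 mm.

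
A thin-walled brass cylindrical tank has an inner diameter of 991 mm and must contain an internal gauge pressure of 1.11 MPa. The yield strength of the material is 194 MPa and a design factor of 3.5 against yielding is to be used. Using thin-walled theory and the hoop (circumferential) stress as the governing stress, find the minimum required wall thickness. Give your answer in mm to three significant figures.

σ_allow = 194/3.5 = 55.43 MPa.
Hoop stress σ_h = pD/(2t), so t = pD/(2σ_allow) = 1.11×991/(2×55.43) = 9.923 mm.

t = 9.92 mm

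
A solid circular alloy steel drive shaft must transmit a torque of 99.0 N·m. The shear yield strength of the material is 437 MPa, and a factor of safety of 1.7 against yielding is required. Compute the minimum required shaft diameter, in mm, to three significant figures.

d = 12.5 mm

Allowable shear stress τ_allow = 437/1.7 = 257.1 MPa.
For a solid shaft τ = 16T/(πd³), so d³ = 16T/(π τ_allow) = 16×99000/(π×257.1) = 1961 mm³.
d = (1961)^(1/3) = 12.52 mm.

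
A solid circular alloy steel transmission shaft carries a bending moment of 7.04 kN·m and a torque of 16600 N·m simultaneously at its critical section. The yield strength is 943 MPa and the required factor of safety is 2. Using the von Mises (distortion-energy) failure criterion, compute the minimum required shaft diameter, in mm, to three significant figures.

d = 70.2 mm

σ_allow = σ_y/n = 943/2 = 471.5 MPa.
For a solid shaft σ_b = 32M/(πd³) and τ = 16T/(πd³), so the von Mises stress is σ' = (16/πd³)·√(4M²+3T²).
√(4M²+3T²) = √(4×(7.040×10^6)² + 3×(1.660×10^7)²) = 3.201×10^7 N·mm.
d³ = 16×3.201×10^7/(π×471.5) = 345800 mm³.
d = 70.19 mm.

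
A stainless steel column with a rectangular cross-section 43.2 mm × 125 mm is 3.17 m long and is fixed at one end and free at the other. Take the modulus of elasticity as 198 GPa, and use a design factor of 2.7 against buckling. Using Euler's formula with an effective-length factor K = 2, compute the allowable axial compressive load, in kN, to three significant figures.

P_allow = 15.1 kN

Buckling occurs about the weak axis: I_min = h·b³/12 = 125×43.2³/12 = 839800 mm⁴ (b = 43.2 mm is the smaller dimension).
Effective length L_e = KL = 2×3.17 m = 6340 mm.
Euler critical load P_cr = π²EI/L_e² = π²×198000×839800/6340² = 40830 N.
P_allow = P_cr/n = 40830/2.7 = 15120 N.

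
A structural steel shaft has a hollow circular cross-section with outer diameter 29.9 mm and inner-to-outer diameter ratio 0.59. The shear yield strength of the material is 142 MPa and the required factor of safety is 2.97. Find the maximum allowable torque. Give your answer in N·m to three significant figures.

T_allow = 221 N·m

τ_allow = 142/2.97 = 47.81 MPa.
For a hollow shaft T_allow = τ_allow·πd_o³(1−k⁴)/16 with 1−k⁴ = 0.8788, so πd_o³(1−k⁴)/16 = 4613 mm³.
T_allow = 47.81×4613 = 220500 N·mm = 220.5 N·m.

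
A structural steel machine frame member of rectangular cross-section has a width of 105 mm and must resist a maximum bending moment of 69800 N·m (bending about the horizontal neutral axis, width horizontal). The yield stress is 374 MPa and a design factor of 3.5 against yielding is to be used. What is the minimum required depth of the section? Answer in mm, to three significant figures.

σ_allow = 374/3.5 = 106.9 MPa.
For a rectangular section σ = 6M/(bh²), so h² = 6M/(b σ_allow) = 6×6.9800×10^7/(105×106.9) = 37330 mm².
h = 193.2 mm.

h = 193 mm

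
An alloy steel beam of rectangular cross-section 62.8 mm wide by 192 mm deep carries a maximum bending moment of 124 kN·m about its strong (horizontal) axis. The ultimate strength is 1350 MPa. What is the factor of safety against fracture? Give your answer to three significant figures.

n = 4.20

Section modulus S = bh²/6 = 62.8×192²/6 = 385800 mm³.
σ = M/S = 1.2400×10^8/385800 = 321.4 MPa.
n = 1350/321.4 = 4.201.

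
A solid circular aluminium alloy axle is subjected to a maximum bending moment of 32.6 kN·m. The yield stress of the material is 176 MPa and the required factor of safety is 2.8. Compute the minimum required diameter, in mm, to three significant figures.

σ_allow = 176/2.8 = 62.86 MPa.
For a solid circular section σ = 32M/(πd³), so d³ = 32M/(π σ_allow) = 32×3.2600×10^7/(π×62.86) = 5.283×10^6 mm³.
d = 174.2 mm.

d = 174 mm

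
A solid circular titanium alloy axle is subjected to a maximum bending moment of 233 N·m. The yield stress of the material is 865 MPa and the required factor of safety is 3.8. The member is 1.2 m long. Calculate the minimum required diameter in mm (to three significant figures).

σ_allow = 865/3.8 = 227.6 MPa.
For a solid circular section σ = 32M/(πd³), so d³ = 32M/(π σ_allow) = 32×233000/(π×227.6) = 10430 mm³.
d = 21.85 mm.

d = 21.8 mm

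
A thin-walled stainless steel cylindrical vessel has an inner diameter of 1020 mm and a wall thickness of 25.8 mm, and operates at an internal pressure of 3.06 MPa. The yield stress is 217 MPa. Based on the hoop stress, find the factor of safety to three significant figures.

σ_h = pD/(2t) = 3.06×1020/(2×25.8) = 60.49 MPa.
n = 217/60.49 = 3.587.

n = 3.59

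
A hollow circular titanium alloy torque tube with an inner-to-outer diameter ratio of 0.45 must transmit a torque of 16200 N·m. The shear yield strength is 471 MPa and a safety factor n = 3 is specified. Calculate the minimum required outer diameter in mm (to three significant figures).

d_o = 81.8 mm

τ_allow = 471/3 = 157.0 MPa.
For a hollow shaft τ = 16T/[πd_o³(1−k⁴)] with k = 0.45, so 1−k⁴ = 0.9590.
d_o³ = 16T/[π τ_allow (1−k⁴)] = 16×1.6200×10^7/(π×157.0×0.9590) = 548000 mm³.
d_o = 81.83 mm.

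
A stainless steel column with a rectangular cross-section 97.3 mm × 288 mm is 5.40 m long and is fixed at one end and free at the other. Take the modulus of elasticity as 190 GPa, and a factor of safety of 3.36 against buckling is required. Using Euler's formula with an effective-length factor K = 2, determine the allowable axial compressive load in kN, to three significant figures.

P_allow = 106 kN

Buckling occurs about the weak axis: I_min = h·b³/12 = 288×97.3³/12 = 2.211×10^7 mm⁴ (b = 97.3 mm is the smaller dimension).
Effective length L_e = KL = 2×5.40 m = 10800 mm.
Euler critical load P_cr = π²EI/L_e² = π²×190000×2.211×10^7/10800² = 355400 N.
P_allow = P_cr/n = 355400/3.36 = 105800 N.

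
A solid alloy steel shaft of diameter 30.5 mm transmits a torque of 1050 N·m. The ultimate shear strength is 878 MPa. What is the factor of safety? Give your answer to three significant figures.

n = 4.66

τ = 16T/(πd³) = 16×1050000/(π×30.5³) = 188.5 MPa.
n = τ_limit/τ = 878/188.5 = 4.658.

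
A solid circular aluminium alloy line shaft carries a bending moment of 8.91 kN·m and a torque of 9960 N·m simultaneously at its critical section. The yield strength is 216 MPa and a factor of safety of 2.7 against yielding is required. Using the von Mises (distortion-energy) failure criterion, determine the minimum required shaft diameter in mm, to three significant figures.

σ_allow = σ_y/n = 216/2.7 = 80.00 MPa.
For a solid shaft σ_b = 32M/(πd³) and τ = 16T/(πd³), so the von Mises stress is σ' = (16/πd³)·√(4M²+3T²).
√(4M²+3T²) = √(4×(8.910×10^6)² + 3×(9.960×10^6)²) = 2.480×10^7 N·mm.
d³ = 16×2.480×10^7/(π×80.00) = 1.579×10^6 mm³.
d = 116.4 mm.

d = 116 mm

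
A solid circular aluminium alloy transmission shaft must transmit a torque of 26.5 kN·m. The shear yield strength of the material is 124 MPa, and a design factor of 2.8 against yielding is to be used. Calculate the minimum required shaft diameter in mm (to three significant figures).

Allowable shear stress τ_allow = 124/2.8 = 44.29 MPa.
For a solid shaft τ = 16T/(πd³), so d³ = 16T/(π τ_allow) = 16×2.6500×10^7/(π×44.29) = 3.048×10^6 mm³.
d = (3.048×10^6)^(1/3) = 145.0 mm.

d = 145 mm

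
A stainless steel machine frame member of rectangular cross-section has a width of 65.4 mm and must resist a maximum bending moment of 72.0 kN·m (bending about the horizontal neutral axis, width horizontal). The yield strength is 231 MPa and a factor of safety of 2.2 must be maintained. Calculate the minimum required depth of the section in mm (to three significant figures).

h = 251 mm

σ_allow = 231/2.2 = 105.0 MPa.
For a rectangular section σ = 6M/(bh²), so h² = 6M/(b σ_allow) = 6×7.2000×10^7/(65.4×105.0) = 62910 mm².
h = 250.8 mm.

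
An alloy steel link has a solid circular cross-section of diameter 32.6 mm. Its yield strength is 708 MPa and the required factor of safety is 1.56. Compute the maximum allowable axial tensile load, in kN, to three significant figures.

σ_allow = 708/1.56 = 453.8 MPa.
A = πd²/4 = π×32.6²/4 = 834.7 mm².
F_allow = σ_allow × A = 453.8×834.7 = 378800 N.

F_allow = 379 kN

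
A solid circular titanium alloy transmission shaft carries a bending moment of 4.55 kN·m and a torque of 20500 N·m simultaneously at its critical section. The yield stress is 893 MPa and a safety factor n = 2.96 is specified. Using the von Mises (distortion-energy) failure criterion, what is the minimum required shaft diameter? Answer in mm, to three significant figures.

d = 85.2 mm

σ_allow = σ_y/n = 893/2.96 = 301.7 MPa.
For a solid shaft σ_b = 32M/(πd³) and τ = 16T/(πd³), so the von Mises stress is σ' = (16/πd³)·√(4M²+3T²).
√(4M²+3T²) = √(4×(4.550×10^6)² + 3×(2.050×10^7)²) = 3.665×10^7 N·mm.
d³ = 16×3.665×10^7/(π×301.7) = 618800 mm³.
d = 85.21 mm.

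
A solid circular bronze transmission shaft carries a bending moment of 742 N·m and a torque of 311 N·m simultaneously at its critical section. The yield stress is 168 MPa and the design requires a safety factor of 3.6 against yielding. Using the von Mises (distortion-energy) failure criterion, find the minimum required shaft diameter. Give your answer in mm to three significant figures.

d = 55.6 mm

σ_allow = σ_y/n = 168/3.6 = 46.67 MPa.
For a solid shaft σ_b = 32M/(πd³) and τ = 16T/(πd³), so the von Mises stress is σ' = (16/πd³)·√(4M²+3T²).
√(4M²+3T²) = √(4×(742000)² + 3×(311000)²) = 1.579×10^6 N·mm.
d³ = 16×1.579×10^6/(π×46.67) = 172300 mm³.
d = 55.64 mm.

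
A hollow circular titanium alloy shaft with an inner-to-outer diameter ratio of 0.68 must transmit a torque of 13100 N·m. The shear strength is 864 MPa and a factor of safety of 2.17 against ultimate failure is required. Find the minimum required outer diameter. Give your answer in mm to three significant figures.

τ_allow = 864/2.17 = 398.2 MPa.
For a hollow shaft τ = 16T/[πd_o³(1−k⁴)] with k = 0.68, so 1−k⁴ = 0.7862.
d_o³ = 16T/[π τ_allow (1−k⁴)] = 16×1.3100×10^7/(π×398.2×0.7862) = 213100 mm³.
d_o = 59.73 mm.

d_o = 59.7 mm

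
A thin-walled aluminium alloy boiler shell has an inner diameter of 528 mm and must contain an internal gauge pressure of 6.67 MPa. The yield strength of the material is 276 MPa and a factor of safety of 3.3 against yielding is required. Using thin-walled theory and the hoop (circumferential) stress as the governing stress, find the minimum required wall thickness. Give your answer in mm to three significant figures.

σ_allow = 276/3.3 = 83.64 MPa.
Hoop stress σ_h = pD/(2t), so t = pD/(2σ_allow) = 6.67×528/(2×83.64) = 21.05 mm.

t = 21.1 mm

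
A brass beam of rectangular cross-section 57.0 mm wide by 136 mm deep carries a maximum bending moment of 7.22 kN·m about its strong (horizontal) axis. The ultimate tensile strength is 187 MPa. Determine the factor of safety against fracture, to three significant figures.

Section modulus S = bh²/6 = 57.0×136²/6 = 175700 mm³.
σ = M/S = 7220000/175700 = 41.09 MPa.
n = 187/41.09 = 4.551.

n = 4.55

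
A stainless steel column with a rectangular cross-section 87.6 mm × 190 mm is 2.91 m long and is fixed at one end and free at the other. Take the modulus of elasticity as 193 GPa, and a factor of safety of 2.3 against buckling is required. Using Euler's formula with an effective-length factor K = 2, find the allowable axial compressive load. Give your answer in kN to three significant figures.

P_allow = 260 kN

Buckling occurs about the weak axis: I_min = h·b³/12 = 190×87.6³/12 = 1.064×10^7 mm⁴ (b = 87.6 mm is the smaller dimension).
Effective length L_e = KL = 2×2.91 m = 5820 mm.
Euler critical load P_cr = π²EI/L_e² = π²×193000×1.064×10^7/5820² = 598500 N.
P_allow = P_cr/n = 598500/2.3 = 260200 N.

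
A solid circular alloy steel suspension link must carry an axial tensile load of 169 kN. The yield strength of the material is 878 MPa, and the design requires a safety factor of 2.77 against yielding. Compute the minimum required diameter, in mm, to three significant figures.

Allowable stress σ_allow = 878/2.77 = 317.0 MPa.
Required area A = F/σ_allow = 169000/317.0 = 533.2 mm².
A = πd²/4 → d = √(4A/π) = 26.05 mm.

d = 26.1 mm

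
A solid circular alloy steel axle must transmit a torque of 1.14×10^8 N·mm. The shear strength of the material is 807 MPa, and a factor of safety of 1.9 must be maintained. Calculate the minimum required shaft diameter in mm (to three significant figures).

Allowable shear stress τ_allow = 807/1.9 = 424.7 MPa.
For a solid shaft τ = 16T/(πd³), so d³ = 16T/(π τ_allow) = 16×1.1400×10^8/(π×424.7) = 1.367×10^6 mm³.
d = (1.367×10^6)^(1/3) = 111.0 mm.

d = 111 mm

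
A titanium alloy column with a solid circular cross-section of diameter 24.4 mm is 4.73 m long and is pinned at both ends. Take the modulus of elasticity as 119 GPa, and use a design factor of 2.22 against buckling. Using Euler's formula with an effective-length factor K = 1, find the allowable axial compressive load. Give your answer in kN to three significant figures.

P_allow = 0.411 kN

I = πd⁴/64 = π×24.4⁴/64 = 17400 mm⁴.
Effective length L_e = KL = 1×4.73 m = 4730 mm.
Euler critical load P_cr = π²EI/L_e² = π²×119000×17400/4730² = 913.4 N.
P_allow = P_cr/n = 913.4/2.22 = 411.4 N.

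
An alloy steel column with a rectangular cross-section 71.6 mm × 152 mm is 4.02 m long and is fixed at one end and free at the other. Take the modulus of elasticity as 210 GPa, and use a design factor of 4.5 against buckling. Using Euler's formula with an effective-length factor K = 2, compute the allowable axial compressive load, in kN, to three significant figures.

Buckling occurs about the weak axis: I_min = h·b³/12 = 152×71.6³/12 = 4.649×10^6 mm⁴ (b = 71.6 mm is the smaller dimension).
Effective length L_e = KL = 2×4.02 m = 8040 mm.
Euler critical load P_cr = π²EI/L_e² = π²×210000×4.649×10^6/8040² = 149100 N.
P_allow = P_cr/n = 149100/4.5 = 33130 N.

P_allow = 33.1 kN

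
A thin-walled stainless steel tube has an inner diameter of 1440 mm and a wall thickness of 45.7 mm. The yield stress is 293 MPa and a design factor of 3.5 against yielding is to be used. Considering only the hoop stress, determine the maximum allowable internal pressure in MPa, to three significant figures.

σ_allow = 293/3.5 = 83.71 MPa.
σ_h = pD/(2t) → p_allow = 2σ_allow t/D = 2×83.71×45.7/1440 = 5.314 MPa.

p_allow = 5.31 MPa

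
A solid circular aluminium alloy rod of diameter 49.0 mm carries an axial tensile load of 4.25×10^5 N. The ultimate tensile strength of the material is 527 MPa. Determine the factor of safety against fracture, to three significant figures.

A = πd²/4 = 1886 mm².
σ = F/A = 425000/1886 = 225.4 MPa.
n = 527/225.4 = 2.338.

n = 2.34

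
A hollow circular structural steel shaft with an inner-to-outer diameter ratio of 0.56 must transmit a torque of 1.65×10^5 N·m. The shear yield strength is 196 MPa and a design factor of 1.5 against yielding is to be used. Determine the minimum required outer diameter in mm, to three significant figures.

d_o = 192 mm

τ_allow = 196/1.5 = 130.7 MPa.
For a hollow shaft τ = 16T/[πd_o³(1−k⁴)] with k = 0.56, so 1−k⁴ = 0.9017.
d_o³ = 16T/[π τ_allow (1−k⁴)] = 16×1.6500×10^8/(π×130.7×0.9017) = 7.133×10^6 mm³.
d_o = 192.5 mm.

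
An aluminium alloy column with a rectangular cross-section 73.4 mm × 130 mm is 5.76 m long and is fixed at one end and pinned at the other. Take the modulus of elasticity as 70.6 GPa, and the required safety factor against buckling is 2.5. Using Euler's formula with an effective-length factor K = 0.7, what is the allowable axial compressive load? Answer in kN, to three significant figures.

Buckling occurs about the weak axis: I_min = h·b³/12 = 130×73.4³/12 = 4.284×10^6 mm⁴ (b = 73.4 mm is the smaller dimension).
Effective length L_e = KL = 0.7×5.76 m = 4032 mm.
Euler critical load P_cr = π²EI/L_e² = π²×70600×4.284×10^6/4032² = 183600 N.
P_allow = P_cr/n = 183600/2.5 = 73450 N.

P_allow = 73.4 kN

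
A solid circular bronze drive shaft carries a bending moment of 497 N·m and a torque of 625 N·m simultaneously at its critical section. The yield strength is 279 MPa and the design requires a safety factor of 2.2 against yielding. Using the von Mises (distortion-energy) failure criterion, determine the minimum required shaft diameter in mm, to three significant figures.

d = 38.9 mm

σ_allow = σ_y/n = 279/2.2 = 126.8 MPa.
For a solid shaft σ_b = 32M/(πd³) and τ = 16T/(πd³), so the von Mises stress is σ' = (16/πd³)·√(4M²+3T²).
√(4M²+3T²) = √(4×(497000)² + 3×(625000)²) = 1.470×10^6 N·mm.
d³ = 16×1.470×10^6/(π×126.8) = 59020 mm³.
d = 38.93 mm.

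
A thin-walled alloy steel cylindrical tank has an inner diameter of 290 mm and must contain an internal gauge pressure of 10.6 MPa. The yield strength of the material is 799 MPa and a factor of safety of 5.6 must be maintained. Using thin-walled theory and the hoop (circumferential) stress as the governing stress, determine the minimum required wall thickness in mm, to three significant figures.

t = 10.8 mm

σ_allow = 799/5.6 = 142.7 MPa.
Hoop stress σ_h = pD/(2t), so t = pD/(2σ_allow) = 10.6×290/(2×142.7) = 10.77 mm.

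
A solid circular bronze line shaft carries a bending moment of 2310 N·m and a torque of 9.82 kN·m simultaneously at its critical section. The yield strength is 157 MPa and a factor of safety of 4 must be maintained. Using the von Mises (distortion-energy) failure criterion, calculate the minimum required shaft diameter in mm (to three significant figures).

d = 132 mm

σ_allow = σ_y/n = 157/4 = 39.25 MPa.
For a solid shaft σ_b = 32M/(πd³) and τ = 16T/(πd³), so the von Mises stress is σ' = (16/πd³)·√(4M²+3T²).
√(4M²+3T²) = √(4×(2.310×10^6)² + 3×(9.820×10^6)²) = 1.763×10^7 N·mm.
d³ = 16×1.763×10^7/(π×39.25) = 2.287×10^6 mm³.
d = 131.8 mm.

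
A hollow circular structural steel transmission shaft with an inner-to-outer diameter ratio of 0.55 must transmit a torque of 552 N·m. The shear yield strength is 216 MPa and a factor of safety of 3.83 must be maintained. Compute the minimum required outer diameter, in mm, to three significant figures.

d_o = 38.0 mm

τ_allow = 216/3.83 = 56.40 MPa.
For a hollow shaft τ = 16T/[πd_o³(1−k⁴)] with k = 0.55, so 1−k⁴ = 0.9085.
d_o³ = 16T/[π τ_allow (1−k⁴)] = 16×552000/(π×56.40×0.9085) = 54870 mm³.
d_o = 38.00 mm.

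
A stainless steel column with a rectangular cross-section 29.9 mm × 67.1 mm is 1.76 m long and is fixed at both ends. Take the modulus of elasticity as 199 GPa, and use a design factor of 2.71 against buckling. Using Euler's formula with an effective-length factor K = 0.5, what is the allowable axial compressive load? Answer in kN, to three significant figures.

Buckling occurs about the weak axis: I_min = h·b³/12 = 67.1×29.9³/12 = 149500 mm⁴ (b = 29.9 mm is the smaller dimension).
Effective length L_e = KL = 0.5×1.76 m = 880.0 mm.
Euler critical load P_cr = π²EI/L_e² = π²×199000×149500/880.0² = 379100 N.
P_allow = P_cr/n = 379100/2.71 = 139900 N.

P_allow = 140 kN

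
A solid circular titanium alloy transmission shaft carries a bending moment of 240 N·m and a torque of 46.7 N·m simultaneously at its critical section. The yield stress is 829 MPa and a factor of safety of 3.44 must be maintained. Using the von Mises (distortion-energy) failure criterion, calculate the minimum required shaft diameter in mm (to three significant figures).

d = 21.7 mm

σ_allow = σ_y/n = 829/3.44 = 241.0 MPa.
For a solid shaft σ_b = 32M/(πd³) and τ = 16T/(πd³), so the von Mises stress is σ' = (16/πd³)·√(4M²+3T²).
√(4M²+3T²) = √(4×(240000)² + 3×(46700)²) = 486800 N·mm.
d³ = 16×486800/(π×241.0) = 10290 mm³.
d = 21.75 mm.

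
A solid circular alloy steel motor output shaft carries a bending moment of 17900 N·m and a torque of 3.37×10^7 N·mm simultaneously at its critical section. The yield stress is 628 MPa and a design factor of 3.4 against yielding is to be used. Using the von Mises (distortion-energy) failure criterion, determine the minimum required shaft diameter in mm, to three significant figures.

d = 124 mm

σ_allow = σ_y/n = 628/3.4 = 184.7 MPa.
For a solid shaft σ_b = 32M/(πd³) and τ = 16T/(πd³), so the von Mises stress is σ' = (16/πd³)·√(4M²+3T²).
√(4M²+3T²) = √(4×(1.790×10^7)² + 3×(3.370×10^7)²) = 6.847×10^7 N·mm.
d³ = 16×6.847×10^7/(π×184.7) = 1.888×10^6 mm³.
d = 123.6 mm.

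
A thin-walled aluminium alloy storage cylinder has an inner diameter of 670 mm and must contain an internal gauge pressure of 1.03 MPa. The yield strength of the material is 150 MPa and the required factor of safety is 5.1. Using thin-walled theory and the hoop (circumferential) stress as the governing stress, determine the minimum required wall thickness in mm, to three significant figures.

σ_allow = 150/5.1 = 29.41 MPa.
Hoop stress σ_h = pD/(2t), so t = pD/(2σ_allow) = 1.03×670/(2×29.41) = 11.73 mm.

t = 11.7 mm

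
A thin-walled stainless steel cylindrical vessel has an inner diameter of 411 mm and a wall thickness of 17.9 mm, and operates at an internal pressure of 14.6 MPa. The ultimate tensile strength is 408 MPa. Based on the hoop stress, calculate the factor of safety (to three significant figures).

n = 2.43

σ_h = pD/(2t) = 14.6×411/(2×17.9) = 167.6 MPa.
n = 408/167.6 = 2.434.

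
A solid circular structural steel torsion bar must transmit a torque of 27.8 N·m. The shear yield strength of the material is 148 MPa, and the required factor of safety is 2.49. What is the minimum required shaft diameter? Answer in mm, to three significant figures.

Allowable shear stress τ_allow = 148/2.49 = 59.44 MPa.
For a solid shaft τ = 16T/(πd³), so d³ = 16T/(π τ_allow) = 16×27800/(π×59.44) = 2382 mm³.
d = (2382)^(1/3) = 13.36 mm.

d = 13.4 mm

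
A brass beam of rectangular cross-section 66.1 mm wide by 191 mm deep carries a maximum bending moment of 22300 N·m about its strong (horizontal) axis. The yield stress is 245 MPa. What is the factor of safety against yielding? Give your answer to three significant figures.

n = 4.42

Section modulus S = bh²/6 = 66.1×191²/6 = 401900 mm³.
σ = M/S = 2.2300×10^7/401900 = 55.49 MPa.
n = 245/55.49 = 4.415.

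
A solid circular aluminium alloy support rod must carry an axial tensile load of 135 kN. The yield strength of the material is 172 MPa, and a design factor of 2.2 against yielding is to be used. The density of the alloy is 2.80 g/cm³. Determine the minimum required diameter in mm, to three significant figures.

d = 46.9 mm

Allowable stress σ_allow = 172/2.2 = 78.18 MPa.
Required area A = F/σ_allow = 135000/78.18 = 1727 mm².
A = πd²/4 → d = √(4A/π) = 46.89 mm.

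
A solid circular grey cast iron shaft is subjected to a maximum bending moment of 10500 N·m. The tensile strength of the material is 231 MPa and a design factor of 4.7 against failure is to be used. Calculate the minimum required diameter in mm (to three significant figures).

d = 130 mm

σ_allow = 231/4.7 = 49.15 MPa.
For a solid circular section σ = 32M/(πd³), so d³ = 32M/(π σ_allow) = 32×1.0500×10^7/(π×49.15) = 2.176×10^6 mm³.
d = 129.6 mm.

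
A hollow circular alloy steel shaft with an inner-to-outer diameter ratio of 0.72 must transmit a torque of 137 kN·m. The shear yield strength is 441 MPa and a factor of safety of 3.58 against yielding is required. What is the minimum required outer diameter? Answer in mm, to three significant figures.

d_o = 198 mm

τ_allow = 441/3.58 = 123.2 MPa.
For a hollow shaft τ = 16T/[πd_o³(1−k⁴)] with k = 0.72, so 1−k⁴ = 0.7313.
d_o³ = 16T/[π τ_allow (1−k⁴)] = 16×1.3700×10^8/(π×123.2×0.7313) = 7.746×10^6 mm³.
d_o = 197.9 mm.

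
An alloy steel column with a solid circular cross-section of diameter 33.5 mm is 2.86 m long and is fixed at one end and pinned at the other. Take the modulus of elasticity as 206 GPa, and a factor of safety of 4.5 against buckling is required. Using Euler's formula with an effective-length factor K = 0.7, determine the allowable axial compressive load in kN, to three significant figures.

I = πd⁴/64 = π×33.5⁴/64 = 61820 mm⁴.
Effective length L_e = KL = 0.7×2.86 m = 2002 mm.
Euler critical load P_cr = π²EI/L_e² = π²×206000×61820/2002² = 31360 N.
P_allow = P_cr/n = 31360/4.5 = 6969 N.

P_allow = 6.97 kN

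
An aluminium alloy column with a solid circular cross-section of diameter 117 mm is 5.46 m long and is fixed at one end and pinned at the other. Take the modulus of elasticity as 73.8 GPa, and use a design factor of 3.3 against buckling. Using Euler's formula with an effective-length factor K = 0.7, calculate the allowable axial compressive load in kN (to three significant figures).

I = πd⁴/64 = π×117⁴/64 = 9.198×10^6 mm⁴.
Effective length L_e = KL = 0.7×5.46 m = 3822 mm.
Euler critical load P_cr = π²EI/L_e² = π²×73800×9.198×10^6/3822² = 458700 N.
P_allow = P_cr/n = 458700/3.3 = 139000 N.

P_allow = 139 kN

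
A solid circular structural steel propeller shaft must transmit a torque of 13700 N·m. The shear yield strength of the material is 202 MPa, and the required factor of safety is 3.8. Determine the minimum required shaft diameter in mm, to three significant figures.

d = 109 mm

Allowable shear stress τ_allow = 202/3.8 = 53.16 MPa.
For a solid shaft τ = 16T/(πd³), so d³ = 16T/(π τ_allow) = 16×1.3700×10^7/(π×53.16) = 1.313×10^6 mm³.
d = (1.313×10^6)^(1/3) = 109.5 mm.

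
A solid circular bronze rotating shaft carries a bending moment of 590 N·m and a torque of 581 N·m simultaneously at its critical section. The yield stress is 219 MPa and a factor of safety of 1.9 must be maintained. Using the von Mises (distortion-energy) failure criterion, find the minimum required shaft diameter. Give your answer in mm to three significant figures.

σ_allow = σ_y/n = 219/1.9 = 115.3 MPa.
For a solid shaft σ_b = 32M/(πd³) and τ = 16T/(πd³), so the von Mises stress is σ' = (16/πd³)·√(4M²+3T²).
√(4M²+3T²) = √(4×(590000)² + 3×(581000)²) = 1.551×10^6 N·mm.
d³ = 16×1.551×10^6/(π×115.3) = 68520 mm³.
d = 40.92 mm.

d = 40.9 mm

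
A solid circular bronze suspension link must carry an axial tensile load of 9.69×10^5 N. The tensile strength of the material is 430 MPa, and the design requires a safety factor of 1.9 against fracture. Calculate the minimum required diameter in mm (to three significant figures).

Allowable stress σ_allow = 430/1.9 = 226.3 MPa.
Required area A = F/σ_allow = 969000/226.3 = 4282 mm².
A = πd²/4 → d = √(4A/π) = 73.83 mm.

d = 73.8 mm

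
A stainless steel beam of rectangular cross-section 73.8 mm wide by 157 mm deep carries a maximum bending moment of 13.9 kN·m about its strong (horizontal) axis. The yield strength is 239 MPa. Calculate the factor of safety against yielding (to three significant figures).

n = 5.21

Section modulus S = bh²/6 = 73.8×157²/6 = 303200 mm³.
σ = M/S = 1.3900×10^7/303200 = 45.85 MPa.
n = 239/45.85 = 5.213.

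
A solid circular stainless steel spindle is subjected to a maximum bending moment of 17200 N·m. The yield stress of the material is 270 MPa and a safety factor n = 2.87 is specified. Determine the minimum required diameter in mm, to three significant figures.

d = 123 mm

σ_allow = 270/2.87 = 94.08 MPa.
For a solid circular section σ = 32M/(πd³), so d³ = 32M/(π σ_allow) = 32×1.7200×10^7/(π×94.08) = 1.862×10^6 mm³.
d = 123.0 mm.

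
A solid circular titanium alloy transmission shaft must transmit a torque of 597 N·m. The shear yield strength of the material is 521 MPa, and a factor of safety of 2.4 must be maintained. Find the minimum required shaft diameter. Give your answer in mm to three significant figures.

d = 24.1 mm

Allowable shear stress τ_allow = 521/2.4 = 217.1 MPa.
For a solid shaft τ = 16T/(πd³), so d³ = 16T/(π τ_allow) = 16×597000/(π×217.1) = 14010 mm³.
d = (14010)^(1/3) = 24.10 mm.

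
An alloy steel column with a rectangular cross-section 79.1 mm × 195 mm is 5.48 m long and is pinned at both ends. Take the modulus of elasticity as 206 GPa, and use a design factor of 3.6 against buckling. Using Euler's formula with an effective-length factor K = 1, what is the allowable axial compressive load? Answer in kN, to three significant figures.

Buckling occurs about the weak axis: I_min = h·b³/12 = 195×79.1³/12 = 8.042×10^6 mm⁴ (b = 79.1 mm is the smaller dimension).
Effective length L_e = KL = 1×5.48 m = 5480 mm.
Euler critical load P_cr = π²EI/L_e² = π²×206000×8.042×10^6/5480² = 544500 N.
P_allow = P_cr/n = 544500/3.6 = 151200 N.

P_allow = 151 kN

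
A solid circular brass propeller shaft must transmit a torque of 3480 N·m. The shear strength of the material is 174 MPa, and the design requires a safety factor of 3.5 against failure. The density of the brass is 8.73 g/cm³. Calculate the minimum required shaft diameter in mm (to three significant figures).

d = 70.9 mm

Allowable shear stress τ_allow = 174/3.5 = 49.71 MPa.
For a solid shaft τ = 16T/(πd³), so d³ = 16T/(π τ_allow) = 16×3480000/(π×49.71) = 356500 mm³.
d = (356500)^(1/3) = 70.91 mm.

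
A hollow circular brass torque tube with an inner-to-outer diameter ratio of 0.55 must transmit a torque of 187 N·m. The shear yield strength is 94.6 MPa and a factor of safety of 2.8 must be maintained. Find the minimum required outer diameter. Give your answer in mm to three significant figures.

τ_allow = 94.6/2.8 = 33.79 MPa.
For a hollow shaft τ = 16T/[πd_o³(1−k⁴)] with k = 0.55, so 1−k⁴ = 0.9085.
d_o³ = 16T/[π τ_allow (1−k⁴)] = 16×187000/(π×33.79×0.9085) = 31030 mm³.
d_o = 31.42 mm.

d_o = 31.4 mm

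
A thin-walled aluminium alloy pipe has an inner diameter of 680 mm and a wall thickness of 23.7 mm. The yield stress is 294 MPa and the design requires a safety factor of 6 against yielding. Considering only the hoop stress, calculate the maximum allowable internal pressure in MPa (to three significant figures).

σ_allow = 294/6 = 49.00 MPa.
σ_h = pD/(2t) → p_allow = 2σ_allow t/D = 2×49.00×23.7/680 = 3.416 MPa.

p_allow = 3.42 MPa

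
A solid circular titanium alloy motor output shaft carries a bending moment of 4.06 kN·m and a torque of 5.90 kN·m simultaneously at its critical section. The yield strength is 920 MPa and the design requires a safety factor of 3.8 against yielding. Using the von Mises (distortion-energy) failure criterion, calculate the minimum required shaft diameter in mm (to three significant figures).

σ_allow = σ_y/n = 920/3.8 = 242.1 MPa.
For a solid shaft σ_b = 32M/(πd³) and τ = 16T/(πd³), so the von Mises stress is σ' = (16/πd³)·√(4M²+3T²).
√(4M²+3T²) = √(4×(4.060×10^6)² + 3×(5.900×10^6)²) = 1.305×10^7 N·mm.
d³ = 16×1.305×10^7/(π×242.1) = 274600 mm³.
d = 65.00 mm.

d = 65.0 mm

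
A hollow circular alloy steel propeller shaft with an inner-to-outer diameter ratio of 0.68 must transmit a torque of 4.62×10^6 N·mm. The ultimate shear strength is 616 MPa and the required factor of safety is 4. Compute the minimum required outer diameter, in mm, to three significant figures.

τ_allow = 616/4 = 154.0 MPa.
For a hollow shaft τ = 16T/[πd_o³(1−k⁴)] with k = 0.68, so 1−k⁴ = 0.7862.
d_o³ = 16T/[π τ_allow (1−k⁴)] = 16×4620000/(π×154.0×0.7862) = 194300 mm³.
d_o = 57.92 mm.

d_o = 57.9 mm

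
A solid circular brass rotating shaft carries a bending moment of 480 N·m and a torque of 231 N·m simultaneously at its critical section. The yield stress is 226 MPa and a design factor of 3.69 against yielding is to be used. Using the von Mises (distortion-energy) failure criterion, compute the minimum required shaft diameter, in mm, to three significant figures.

σ_allow = σ_y/n = 226/3.69 = 61.25 MPa.
For a solid shaft σ_b = 32M/(πd³) and τ = 16T/(πd³), so the von Mises stress is σ' = (16/πd³)·√(4M²+3T²).
√(4M²+3T²) = √(4×(480000)² + 3×(231000)²) = 1.040×10^6 N·mm.
d³ = 16×1.040×10^6/(π×61.25) = 86480 mm³.
d = 44.22 mm.

d = 44.2 mm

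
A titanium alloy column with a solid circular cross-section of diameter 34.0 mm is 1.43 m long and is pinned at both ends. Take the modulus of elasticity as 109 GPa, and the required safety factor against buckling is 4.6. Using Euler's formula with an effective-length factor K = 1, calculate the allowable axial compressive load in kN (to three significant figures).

I = πd⁴/64 = π×34.0⁴/64 = 65600 mm⁴.
Effective length L_e = KL = 1×1.43 m = 1430 mm.
Euler critical load P_cr = π²EI/L_e² = π²×109000×65600/1430² = 34510 N.
P_allow = P_cr/n = 34510/4.6 = 7502 N.

P_allow = 7.50 kN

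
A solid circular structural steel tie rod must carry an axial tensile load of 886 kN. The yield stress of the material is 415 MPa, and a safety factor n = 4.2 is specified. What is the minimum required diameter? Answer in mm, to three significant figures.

d = 107 mm

Allowable stress σ_allow = 415/4.2 = 98.81 MPa.
Required area A = F/σ_allow = 886000/98.81 = 8967 mm².
A = πd²/4 → d = √(4A/π) = 106.8 mm.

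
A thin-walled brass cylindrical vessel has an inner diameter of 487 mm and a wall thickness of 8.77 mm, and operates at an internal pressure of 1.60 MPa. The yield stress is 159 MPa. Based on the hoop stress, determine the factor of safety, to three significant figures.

n = 3.58

σ_h = pD/(2t) = 1.60×487/(2×8.77) = 44.42 MPa.
n = 159/44.42 = 3.579.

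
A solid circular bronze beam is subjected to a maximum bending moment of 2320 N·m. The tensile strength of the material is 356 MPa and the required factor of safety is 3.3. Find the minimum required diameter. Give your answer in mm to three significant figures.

d = 60.3 mm

σ_allow = 356/3.3 = 107.9 MPa.
For a solid circular section σ = 32M/(πd³), so d³ = 32M/(π σ_allow) = 32×2320000/(π×107.9) = 219100 mm³.
d = 60.28 mm.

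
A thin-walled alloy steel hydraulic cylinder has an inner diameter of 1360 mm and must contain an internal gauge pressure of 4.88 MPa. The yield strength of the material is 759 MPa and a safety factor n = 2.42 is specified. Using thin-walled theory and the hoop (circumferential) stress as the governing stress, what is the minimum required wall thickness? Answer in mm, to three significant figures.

t = 10.6 mm

σ_allow = 759/2.42 = 313.6 MPa.
Hoop stress σ_h = pD/(2t), so t = pD/(2σ_allow) = 4.88×1360/(2×313.6) = 10.58 mm.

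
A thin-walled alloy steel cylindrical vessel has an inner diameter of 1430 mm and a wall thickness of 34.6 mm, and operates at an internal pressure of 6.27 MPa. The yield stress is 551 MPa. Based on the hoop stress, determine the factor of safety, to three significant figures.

σ_h = pD/(2t) = 6.27×1430/(2×34.6) = 129.6 MPa.
n = 551/129.6 = 4.253.

n = 4.25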